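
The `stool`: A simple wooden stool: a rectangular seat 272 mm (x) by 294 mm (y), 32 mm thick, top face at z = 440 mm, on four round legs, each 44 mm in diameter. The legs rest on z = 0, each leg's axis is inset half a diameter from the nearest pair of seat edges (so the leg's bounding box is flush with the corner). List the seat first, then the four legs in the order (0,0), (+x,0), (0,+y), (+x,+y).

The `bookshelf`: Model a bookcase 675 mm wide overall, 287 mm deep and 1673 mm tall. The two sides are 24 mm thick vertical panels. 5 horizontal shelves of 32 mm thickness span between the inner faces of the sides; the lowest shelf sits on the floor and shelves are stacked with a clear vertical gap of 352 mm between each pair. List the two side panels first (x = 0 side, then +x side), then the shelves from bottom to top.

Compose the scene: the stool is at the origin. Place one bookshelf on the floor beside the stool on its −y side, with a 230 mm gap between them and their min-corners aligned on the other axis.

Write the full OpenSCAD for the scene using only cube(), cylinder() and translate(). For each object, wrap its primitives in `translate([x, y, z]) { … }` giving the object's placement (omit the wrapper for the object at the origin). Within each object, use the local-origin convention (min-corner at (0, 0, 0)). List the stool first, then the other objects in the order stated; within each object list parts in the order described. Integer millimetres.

translate([0, 0, 408]) cube([272, 294, 32]);
translate([22, 22, 0]) cylinder(h = 408, r = 22);
translate([250, 22, 0]) cylinder(h = 408, r = 22);
translate([22, 272, 0]) cylinder(h = 408, r = 22);
translate([250, 272, 0]) cylinder(h = 408, r = 22);
translate([0, -517, 0]) {
  cube([24, 287, 1673]);
  translate([651, 0, 0]) cube([24, 287, 1673]);
  translate([24, 0, 0]) cube([627, 287, 32]);
  translate([24, 0, 384]) cube([627, 287, 32]);
  translate([24, 0, 768]) cube([627, 287, 32]);
  translate([24, 0, 1152]) cube([627, 287, 32]);
  translate([24, 0, 1536]) cube([627, 287, 32]);
}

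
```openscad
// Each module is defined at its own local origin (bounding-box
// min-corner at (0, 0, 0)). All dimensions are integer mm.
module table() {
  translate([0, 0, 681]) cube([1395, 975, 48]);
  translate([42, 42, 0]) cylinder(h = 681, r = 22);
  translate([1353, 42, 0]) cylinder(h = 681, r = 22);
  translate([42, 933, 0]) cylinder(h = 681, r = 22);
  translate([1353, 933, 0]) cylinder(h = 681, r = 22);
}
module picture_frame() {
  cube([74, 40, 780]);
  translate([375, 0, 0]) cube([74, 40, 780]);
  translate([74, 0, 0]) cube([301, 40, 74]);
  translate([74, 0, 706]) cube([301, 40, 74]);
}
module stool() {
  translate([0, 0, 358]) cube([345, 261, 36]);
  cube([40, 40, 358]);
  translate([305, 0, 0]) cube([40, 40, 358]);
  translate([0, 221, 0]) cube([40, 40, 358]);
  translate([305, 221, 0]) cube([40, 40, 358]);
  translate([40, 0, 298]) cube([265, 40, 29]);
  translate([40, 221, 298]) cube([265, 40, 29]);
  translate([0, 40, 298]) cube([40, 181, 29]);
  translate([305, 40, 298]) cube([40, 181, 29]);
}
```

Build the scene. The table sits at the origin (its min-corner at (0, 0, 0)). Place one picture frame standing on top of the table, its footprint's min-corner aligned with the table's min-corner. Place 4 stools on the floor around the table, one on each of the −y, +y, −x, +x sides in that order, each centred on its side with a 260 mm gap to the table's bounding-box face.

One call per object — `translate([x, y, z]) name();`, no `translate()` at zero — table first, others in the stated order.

table();
translate([0, 0, 729]) picture_frame();
translate([525, -521, 0]) stool();
translate([525, 1235, 0]) stool();
translate([-605, 357, 0]) stool();
translate([1655, 357, 0]) stool();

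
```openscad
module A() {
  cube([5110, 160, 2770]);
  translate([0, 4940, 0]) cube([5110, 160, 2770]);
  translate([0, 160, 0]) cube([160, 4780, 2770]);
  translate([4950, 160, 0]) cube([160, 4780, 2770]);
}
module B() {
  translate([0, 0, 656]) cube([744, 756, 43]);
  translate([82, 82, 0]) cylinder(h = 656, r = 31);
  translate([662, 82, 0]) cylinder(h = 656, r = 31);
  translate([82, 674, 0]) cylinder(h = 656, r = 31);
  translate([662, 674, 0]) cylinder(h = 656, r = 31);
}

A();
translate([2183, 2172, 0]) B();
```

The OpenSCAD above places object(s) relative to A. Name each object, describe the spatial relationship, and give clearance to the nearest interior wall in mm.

A is a house frame. B is a table. The table sits inside the house frame, centred. The clearance to the nearest interior wall is 2012 mm.

Clearances: x = 2023, y = 2012; minimum 2012 mm.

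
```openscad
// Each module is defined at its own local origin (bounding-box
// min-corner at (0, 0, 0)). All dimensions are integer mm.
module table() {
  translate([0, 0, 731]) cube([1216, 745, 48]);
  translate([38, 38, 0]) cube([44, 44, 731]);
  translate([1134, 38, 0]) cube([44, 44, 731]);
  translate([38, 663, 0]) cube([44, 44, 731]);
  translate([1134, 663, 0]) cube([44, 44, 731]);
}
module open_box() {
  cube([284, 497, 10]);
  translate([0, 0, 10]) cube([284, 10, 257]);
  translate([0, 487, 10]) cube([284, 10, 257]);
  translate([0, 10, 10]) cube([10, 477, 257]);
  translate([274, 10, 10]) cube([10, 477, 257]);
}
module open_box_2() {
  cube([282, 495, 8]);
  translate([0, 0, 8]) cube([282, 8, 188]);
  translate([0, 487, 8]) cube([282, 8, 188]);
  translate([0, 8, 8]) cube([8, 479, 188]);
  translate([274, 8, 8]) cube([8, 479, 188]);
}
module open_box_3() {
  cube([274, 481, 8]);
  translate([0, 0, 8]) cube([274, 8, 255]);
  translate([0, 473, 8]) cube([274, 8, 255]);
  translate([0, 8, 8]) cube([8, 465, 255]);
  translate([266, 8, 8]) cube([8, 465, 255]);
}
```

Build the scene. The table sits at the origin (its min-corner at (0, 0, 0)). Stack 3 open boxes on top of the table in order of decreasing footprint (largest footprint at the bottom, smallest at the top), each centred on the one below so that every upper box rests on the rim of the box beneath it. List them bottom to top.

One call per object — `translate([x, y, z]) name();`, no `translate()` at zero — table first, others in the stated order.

table();
translate([466, 124, 779]) open_box();
translate([467, 125, 1046]) open_box_2();
translate([471, 132, 1242]) open_box_3();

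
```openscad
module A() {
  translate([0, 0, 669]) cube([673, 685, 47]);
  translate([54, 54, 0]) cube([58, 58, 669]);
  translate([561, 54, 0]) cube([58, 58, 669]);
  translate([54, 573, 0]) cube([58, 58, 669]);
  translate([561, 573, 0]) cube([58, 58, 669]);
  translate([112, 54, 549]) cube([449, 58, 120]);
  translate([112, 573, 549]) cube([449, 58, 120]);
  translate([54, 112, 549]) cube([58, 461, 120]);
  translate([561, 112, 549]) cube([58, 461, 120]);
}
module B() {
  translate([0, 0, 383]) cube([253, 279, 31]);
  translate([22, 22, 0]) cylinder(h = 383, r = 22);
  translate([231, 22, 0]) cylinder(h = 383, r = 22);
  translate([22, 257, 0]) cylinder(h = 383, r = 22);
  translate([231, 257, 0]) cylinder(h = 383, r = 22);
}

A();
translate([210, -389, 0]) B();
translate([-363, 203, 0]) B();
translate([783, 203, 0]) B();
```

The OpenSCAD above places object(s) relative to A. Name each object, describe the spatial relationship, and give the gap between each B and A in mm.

A is a table. B is a stool. Three stools sit around the table at the −y, −x, +x sides. The gap between each stool and the table is 110 mm.

Each stool's nearest face is 110 mm from the table's bounding box.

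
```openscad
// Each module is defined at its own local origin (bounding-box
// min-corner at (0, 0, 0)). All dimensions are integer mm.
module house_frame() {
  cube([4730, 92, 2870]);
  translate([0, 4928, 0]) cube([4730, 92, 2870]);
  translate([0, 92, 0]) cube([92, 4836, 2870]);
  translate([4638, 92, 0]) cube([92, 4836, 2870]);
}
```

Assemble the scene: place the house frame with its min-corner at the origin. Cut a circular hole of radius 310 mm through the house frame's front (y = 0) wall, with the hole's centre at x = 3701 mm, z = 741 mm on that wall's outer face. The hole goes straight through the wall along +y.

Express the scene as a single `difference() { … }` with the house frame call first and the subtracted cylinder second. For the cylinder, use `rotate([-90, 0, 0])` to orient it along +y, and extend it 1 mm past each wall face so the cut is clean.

difference() {
  house_frame();
  translate([3701, -1, 741]) rotate([-90, 0, 0]) cylinder(h = 94, r = 310);
}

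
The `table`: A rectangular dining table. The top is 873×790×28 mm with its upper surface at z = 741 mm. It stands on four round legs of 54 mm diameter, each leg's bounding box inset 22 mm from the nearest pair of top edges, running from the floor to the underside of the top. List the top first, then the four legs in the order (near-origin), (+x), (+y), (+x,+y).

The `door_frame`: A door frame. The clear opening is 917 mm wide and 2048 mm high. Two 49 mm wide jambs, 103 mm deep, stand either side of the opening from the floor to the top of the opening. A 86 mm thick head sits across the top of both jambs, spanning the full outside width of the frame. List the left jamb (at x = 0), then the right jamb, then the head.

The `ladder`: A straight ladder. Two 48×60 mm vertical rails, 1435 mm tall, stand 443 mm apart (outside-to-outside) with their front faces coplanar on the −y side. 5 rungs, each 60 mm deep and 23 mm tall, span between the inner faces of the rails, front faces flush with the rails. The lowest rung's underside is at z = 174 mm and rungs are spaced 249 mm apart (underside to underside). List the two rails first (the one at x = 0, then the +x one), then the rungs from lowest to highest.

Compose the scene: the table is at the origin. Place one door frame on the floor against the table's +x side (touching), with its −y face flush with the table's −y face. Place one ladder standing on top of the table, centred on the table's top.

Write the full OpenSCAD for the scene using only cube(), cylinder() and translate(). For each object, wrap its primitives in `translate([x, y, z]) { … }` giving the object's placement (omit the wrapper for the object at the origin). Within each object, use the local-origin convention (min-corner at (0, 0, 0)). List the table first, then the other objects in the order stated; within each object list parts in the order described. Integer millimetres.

translate([0, 0, 713]) cube([873, 790, 28]);
translate([49, 49, 0]) cylinder(h = 713, r = 27);
translate([824, 49, 0]) cylinder(h = 713, r = 27);
translate([49, 741, 0]) cylinder(h = 713, r = 27);
translate([824, 741, 0]) cylinder(h = 713, r = 27);
translate([873, 0, 0]) {
  cube([49, 103, 2048]);
  translate([966, 0, 0]) cube([49, 103, 2048]);
  translate([0, 0, 2048]) cube([1015, 103, 86]);
}
translate([215, 365, 741]) {
  cube([48, 60, 1435]);
  translate([395, 0, 0]) cube([48, 60, 1435]);
  translate([48, 0, 174]) cube([347, 60, 23]);
  translate([48, 0, 423]) cube([347, 60, 23]);
  translate([48, 0, 672]) cube([347, 60, 23]);
  translate([48, 0, 921]) cube([347, 60, 23]);
  translate([48, 0, 1170]) cube([347, 60, 23]);
}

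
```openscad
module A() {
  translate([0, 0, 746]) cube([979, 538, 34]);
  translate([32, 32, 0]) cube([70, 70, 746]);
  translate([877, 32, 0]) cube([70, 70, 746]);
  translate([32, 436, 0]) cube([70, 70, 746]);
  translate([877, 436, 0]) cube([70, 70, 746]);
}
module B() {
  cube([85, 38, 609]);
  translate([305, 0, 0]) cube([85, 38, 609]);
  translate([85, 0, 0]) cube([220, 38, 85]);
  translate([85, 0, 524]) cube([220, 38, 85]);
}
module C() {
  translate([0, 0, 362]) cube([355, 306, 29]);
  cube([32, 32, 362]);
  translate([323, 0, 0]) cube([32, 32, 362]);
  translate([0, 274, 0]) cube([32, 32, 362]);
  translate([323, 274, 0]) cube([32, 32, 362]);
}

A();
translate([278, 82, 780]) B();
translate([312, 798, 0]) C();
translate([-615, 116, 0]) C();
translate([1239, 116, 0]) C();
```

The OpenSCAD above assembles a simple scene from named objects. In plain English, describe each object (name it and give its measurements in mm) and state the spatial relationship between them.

A is a table: top 979 mm (x) × 538 mm (y), 34 mm thick, upper face at z = 780 mm, on four 70×70 mm square legs, each inset 32 mm from the nearest pair of top edges, running from z = 0 to the bottom of the top.

B is a picture frame with a 220×439 mm rectangular opening (x by z) and a uniform 85 mm border on every side. Frame depth is 38 mm along y. It is built from two vertical stiles running the full outside height and two horizontal rails spanning the gap between the stiles.

C is a simple wooden stool: a rectangular seat 355 mm (x) by 306 mm (y), 29 mm thick, top face at z = 391 mm, on four square legs, each 32×32 mm in cross-section. The legs rest on z = 0, each flush with a corner of the seat.

The picture frame is on top of the table. Three stools sit around the table at the +y, −x, +x sides.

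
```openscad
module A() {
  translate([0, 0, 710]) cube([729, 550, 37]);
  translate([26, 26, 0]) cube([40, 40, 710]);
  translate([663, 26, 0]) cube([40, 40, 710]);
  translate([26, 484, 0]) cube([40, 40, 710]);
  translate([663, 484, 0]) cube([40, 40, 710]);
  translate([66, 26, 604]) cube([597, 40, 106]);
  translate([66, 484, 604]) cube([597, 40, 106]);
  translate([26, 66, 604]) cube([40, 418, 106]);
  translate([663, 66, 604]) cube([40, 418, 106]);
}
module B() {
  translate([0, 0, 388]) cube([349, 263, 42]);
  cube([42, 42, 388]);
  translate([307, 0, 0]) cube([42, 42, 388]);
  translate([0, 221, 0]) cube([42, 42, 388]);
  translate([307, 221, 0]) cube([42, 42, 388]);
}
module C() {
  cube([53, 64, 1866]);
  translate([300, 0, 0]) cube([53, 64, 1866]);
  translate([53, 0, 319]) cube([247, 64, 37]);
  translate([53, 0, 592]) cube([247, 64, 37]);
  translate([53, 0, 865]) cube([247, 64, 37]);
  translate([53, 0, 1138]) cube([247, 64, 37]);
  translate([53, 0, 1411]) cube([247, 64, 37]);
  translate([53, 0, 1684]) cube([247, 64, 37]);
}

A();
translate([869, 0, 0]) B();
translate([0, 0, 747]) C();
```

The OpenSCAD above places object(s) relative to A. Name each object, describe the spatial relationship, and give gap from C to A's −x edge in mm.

The ladder's min-x is at 0; the table's min-x is 0; gap = 0 mm.

A is a table. B is a stool. C is a ladder. The stool is on the floor beside the table on its +x side. The ladder is on top of the table. The gap from the ladder to the table's −x edge is 0 mm.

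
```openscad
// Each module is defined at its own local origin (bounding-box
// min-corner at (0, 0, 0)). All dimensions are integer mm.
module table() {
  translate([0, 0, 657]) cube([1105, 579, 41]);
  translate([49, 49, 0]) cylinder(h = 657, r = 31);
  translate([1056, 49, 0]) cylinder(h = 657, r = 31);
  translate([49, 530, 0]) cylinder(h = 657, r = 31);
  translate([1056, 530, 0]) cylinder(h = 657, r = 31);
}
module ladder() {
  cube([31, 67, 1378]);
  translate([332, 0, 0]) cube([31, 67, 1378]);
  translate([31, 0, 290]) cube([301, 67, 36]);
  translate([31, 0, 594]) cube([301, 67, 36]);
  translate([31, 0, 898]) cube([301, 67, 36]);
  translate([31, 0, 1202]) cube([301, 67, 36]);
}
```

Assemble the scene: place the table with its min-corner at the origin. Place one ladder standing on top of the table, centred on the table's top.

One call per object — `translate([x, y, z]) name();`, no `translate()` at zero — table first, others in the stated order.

table();
translate([371, 256, 698]) ladder();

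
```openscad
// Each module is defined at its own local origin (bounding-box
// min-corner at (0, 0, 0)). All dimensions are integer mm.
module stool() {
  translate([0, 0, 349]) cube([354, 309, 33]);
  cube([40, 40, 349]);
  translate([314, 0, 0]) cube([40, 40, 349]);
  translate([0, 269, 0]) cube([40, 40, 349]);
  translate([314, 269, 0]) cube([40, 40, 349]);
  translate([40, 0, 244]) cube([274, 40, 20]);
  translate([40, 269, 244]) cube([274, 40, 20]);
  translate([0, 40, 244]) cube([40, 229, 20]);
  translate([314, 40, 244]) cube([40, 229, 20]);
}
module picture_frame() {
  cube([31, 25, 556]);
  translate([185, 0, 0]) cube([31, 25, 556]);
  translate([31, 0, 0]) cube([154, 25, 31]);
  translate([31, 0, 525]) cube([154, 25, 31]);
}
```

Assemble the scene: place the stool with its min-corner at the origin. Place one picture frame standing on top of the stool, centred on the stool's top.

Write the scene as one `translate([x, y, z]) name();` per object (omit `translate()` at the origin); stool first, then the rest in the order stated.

stool();
translate([69, 142, 382]) picture_frame();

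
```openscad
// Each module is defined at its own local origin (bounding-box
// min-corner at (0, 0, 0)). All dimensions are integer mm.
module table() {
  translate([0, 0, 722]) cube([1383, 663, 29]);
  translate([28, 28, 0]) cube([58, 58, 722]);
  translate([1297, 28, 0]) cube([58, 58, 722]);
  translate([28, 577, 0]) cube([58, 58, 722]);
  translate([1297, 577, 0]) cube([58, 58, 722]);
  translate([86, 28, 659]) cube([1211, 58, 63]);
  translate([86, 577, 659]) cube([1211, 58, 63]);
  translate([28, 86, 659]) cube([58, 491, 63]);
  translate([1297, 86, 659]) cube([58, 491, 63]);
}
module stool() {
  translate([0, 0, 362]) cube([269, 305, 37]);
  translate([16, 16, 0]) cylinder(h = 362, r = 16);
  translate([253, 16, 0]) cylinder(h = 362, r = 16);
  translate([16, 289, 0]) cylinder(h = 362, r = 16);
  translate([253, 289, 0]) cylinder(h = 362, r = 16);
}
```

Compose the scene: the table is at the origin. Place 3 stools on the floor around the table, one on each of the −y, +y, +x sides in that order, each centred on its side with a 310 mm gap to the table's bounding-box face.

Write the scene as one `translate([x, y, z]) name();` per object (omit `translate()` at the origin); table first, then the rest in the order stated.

table();
translate([557, -615, 0]) stool();
translate([557, 973, 0]) stool();
translate([1693, 179, 0]) stool();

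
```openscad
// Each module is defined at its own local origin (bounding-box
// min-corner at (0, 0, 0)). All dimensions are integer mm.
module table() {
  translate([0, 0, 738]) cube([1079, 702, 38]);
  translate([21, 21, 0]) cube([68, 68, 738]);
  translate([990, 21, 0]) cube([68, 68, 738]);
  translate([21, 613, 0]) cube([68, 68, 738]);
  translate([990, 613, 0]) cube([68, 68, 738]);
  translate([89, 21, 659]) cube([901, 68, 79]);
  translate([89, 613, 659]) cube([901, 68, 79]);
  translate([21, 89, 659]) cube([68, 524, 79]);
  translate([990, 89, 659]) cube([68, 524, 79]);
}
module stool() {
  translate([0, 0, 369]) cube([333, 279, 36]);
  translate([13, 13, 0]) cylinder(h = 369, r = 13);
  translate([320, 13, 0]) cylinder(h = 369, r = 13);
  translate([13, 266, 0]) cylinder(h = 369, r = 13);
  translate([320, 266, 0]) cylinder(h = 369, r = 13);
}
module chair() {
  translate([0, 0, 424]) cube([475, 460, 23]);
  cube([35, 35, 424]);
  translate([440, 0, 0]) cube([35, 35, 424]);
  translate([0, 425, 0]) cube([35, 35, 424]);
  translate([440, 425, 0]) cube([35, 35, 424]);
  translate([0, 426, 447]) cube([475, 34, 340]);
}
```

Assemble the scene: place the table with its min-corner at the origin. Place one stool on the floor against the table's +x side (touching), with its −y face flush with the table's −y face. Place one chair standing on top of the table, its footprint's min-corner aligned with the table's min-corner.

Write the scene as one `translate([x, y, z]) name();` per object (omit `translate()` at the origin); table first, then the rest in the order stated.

table();
translate([1079, 0, 0]) stool();
translate([0, 0, 776]) chair();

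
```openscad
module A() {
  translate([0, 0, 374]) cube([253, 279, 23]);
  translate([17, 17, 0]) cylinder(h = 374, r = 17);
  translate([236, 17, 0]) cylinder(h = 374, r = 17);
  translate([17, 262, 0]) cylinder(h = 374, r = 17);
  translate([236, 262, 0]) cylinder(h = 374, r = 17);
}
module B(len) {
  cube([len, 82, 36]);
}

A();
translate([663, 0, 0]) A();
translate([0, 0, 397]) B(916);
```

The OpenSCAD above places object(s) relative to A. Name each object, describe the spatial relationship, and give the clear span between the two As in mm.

Second stool starts at x = 663; first ends at x = 253; clear span = 663 − 253 = 410 mm.

A is a stool. B is a beam. A beam spans the tops of two stools. The clear span between the two stools is 410 mm.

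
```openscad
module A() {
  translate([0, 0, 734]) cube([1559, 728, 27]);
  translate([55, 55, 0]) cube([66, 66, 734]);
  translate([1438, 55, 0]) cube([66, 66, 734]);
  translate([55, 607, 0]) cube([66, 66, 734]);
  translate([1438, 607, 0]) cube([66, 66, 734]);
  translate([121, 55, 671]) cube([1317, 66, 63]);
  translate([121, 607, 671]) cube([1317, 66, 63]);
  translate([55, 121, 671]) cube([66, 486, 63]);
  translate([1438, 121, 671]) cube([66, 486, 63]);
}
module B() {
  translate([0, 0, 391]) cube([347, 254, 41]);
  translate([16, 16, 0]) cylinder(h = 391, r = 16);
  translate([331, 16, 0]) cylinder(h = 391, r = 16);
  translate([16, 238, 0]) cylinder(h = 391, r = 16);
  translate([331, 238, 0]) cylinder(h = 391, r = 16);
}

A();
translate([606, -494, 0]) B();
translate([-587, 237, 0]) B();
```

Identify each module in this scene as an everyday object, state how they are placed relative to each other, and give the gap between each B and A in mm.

Each stool's nearest face is 240 mm from the table's bounding box.

A is a table. B is a stool. Two stools sit around the table at the −y, −x sides. The gap between each stool and the table is 240 mm.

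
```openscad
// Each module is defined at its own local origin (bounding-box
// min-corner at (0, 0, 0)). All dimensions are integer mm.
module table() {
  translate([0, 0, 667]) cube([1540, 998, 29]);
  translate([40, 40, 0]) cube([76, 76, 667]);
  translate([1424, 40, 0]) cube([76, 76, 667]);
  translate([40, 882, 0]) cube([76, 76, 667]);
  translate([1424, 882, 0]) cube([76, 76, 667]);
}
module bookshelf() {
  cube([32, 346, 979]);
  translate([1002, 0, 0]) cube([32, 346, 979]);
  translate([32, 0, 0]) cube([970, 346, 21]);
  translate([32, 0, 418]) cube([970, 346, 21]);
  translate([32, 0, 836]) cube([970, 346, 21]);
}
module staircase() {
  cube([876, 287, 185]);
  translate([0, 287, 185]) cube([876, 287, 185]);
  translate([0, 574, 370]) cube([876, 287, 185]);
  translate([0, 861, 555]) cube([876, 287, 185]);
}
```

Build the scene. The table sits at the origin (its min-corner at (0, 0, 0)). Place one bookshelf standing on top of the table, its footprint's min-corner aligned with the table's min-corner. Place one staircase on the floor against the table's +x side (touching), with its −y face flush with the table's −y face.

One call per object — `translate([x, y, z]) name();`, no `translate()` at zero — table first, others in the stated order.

table();
translate([0, 0, 696]) bookshelf();
translate([1540, 0, 0]) staircase();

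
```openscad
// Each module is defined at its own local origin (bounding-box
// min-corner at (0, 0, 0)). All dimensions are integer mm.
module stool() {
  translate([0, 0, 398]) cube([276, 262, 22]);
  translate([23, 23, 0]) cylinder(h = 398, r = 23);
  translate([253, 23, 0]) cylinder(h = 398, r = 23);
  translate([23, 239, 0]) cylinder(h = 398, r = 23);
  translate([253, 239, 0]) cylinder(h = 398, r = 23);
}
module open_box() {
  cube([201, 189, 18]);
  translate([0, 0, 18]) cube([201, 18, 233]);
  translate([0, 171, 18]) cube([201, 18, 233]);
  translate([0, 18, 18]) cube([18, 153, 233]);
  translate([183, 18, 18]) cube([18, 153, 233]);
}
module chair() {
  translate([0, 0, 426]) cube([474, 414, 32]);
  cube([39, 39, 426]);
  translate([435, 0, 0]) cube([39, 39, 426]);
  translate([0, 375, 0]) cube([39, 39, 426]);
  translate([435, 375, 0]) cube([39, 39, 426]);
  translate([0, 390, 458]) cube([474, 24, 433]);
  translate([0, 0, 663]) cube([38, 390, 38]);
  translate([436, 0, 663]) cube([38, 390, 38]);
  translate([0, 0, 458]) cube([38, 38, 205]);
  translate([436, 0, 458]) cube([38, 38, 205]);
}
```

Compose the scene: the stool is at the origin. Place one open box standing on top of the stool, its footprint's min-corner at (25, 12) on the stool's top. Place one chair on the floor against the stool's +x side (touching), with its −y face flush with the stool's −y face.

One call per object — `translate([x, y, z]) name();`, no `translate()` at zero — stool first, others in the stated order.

stool();
translate([25, 12, 420]) open_box();
translate([276, 0, 0]) chair();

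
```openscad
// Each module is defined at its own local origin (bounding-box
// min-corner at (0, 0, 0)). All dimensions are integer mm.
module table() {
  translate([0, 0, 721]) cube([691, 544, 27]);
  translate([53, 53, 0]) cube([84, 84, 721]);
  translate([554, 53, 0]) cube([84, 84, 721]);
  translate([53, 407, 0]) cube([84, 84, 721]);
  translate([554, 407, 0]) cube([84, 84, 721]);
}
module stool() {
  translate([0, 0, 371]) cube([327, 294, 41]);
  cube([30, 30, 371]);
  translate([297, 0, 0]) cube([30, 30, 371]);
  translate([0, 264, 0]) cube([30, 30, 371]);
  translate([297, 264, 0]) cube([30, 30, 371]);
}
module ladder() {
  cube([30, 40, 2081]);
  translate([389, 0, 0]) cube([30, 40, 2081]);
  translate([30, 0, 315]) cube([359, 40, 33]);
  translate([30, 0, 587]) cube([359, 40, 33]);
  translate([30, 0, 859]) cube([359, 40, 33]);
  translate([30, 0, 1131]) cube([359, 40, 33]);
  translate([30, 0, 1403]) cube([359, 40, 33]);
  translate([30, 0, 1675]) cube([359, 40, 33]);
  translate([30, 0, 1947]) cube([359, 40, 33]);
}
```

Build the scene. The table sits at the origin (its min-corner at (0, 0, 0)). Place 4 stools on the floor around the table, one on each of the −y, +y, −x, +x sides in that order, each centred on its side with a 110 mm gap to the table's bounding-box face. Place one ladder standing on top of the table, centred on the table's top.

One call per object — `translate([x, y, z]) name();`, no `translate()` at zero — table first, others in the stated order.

table();
translate([182, -404, 0]) stool();
translate([182, 654, 0]) stool();
translate([-437, 125, 0]) stool();
translate([801, 125, 0]) stool();
translate([136, 252, 748]) ladder();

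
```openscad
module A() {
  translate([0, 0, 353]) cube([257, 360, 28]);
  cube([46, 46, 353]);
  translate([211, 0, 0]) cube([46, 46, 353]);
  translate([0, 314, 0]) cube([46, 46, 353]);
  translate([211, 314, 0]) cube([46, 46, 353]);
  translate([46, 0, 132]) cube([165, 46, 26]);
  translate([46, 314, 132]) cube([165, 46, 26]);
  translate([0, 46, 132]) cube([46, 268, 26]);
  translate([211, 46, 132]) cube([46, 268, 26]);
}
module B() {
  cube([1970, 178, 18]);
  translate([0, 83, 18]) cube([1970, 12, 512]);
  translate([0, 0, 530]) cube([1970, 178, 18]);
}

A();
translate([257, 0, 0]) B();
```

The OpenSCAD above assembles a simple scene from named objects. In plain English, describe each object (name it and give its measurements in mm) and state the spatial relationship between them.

A is a four-legged stool. The seat is a 257×360×28 mm slab whose top surface is at z = 381 mm; four square legs, each 46×46 mm in cross-section, run from the floor (z = 0) to the underside of the seat, each flush with a corner of the seat. Four stretchers, 46 mm wide and 26 mm tall, connect adjacent legs with their undersides at z = 132 mm, each running between the inner faces of the legs it joins and aligned with the legs' outer faces on the other axis.

B is an I-beam lying along x, 1970 mm long. Overall section height 548 mm. Two flanges 178 mm wide (y) and 18 mm thick, one on the floor and one at the top; a web 12 mm thick runs between them, centred on the flange width.

The I-beam is against the stool's +x side, with their −y faces flush.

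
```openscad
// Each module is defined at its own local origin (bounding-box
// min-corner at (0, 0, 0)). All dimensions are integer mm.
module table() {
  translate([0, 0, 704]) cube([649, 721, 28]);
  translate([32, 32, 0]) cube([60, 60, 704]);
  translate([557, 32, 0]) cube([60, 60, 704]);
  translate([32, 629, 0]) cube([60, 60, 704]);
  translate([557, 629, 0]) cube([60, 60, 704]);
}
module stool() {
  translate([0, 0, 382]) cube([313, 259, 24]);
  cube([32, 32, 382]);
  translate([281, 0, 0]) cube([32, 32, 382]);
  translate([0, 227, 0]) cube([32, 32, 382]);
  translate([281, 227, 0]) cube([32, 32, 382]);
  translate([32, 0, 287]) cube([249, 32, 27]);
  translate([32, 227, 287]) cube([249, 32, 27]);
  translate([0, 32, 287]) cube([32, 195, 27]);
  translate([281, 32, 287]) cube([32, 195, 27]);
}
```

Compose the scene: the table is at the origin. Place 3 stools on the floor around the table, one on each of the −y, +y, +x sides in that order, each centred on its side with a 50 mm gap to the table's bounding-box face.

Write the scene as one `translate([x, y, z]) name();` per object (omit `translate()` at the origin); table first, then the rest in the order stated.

table();
translate([168, -309, 0]) stool();
translate([168, 771, 0]) stool();
translate([699, 231, 0]) stool();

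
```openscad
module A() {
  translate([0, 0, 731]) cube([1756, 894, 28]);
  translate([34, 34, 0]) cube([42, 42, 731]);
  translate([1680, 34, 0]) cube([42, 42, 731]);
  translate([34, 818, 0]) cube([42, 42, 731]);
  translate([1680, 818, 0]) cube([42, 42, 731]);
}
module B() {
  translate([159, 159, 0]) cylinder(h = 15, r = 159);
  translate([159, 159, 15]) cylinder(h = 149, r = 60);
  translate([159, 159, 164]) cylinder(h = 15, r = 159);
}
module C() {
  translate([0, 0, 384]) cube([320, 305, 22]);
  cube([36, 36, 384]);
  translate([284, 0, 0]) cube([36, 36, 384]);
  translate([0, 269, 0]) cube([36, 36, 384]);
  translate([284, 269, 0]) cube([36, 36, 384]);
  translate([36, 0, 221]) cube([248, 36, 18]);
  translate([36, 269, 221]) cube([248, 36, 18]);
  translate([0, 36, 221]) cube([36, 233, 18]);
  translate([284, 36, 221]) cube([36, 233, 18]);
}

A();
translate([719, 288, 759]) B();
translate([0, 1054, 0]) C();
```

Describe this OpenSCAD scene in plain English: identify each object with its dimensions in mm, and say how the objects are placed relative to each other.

A is a rectangular dining table. The top is 1756×894×28 mm with its upper surface at z = 759 mm. It stands on four 42×42 mm square legs, each inset 34 mm from the nearest pair of top edges, running from the floor to the underside of the top.

B is a spool: two coaxial disc flanges of radius 159 mm and thickness 15 mm, joined by a core cylinder of radius 60 mm and height 149 mm. The lower flange rests on z = 0 and the three cylinders share a vertical axis.

C is a simple wooden stool: a rectangular seat 320 mm (x) by 305 mm (y), 22 mm thick, top face at z = 406 mm, on four square legs, each 36×36 mm in cross-section. The legs rest on z = 0, each flush with a corner of the seat. Four stretchers, 36 mm wide and 18 mm tall, connect adjacent legs with their undersides at z = 221 mm, each running between the inner faces of the legs it joins and aligned with the legs' outer faces on the other axis.

The spool is on top of the table, centred. The stool is on the floor beside the table on its +y side.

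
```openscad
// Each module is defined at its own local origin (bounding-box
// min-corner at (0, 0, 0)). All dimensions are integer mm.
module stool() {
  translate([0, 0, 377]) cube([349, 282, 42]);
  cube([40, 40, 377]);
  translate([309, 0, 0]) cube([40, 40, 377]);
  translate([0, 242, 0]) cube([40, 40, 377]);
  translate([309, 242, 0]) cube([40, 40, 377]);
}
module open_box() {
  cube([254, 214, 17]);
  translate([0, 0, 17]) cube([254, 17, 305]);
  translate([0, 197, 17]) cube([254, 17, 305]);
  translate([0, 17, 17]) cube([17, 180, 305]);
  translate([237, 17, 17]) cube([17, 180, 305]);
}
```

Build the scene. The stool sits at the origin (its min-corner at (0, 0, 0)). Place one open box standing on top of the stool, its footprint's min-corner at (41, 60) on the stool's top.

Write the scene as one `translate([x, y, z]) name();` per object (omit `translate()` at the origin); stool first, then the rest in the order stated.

stool();
translate([41, 60, 419]) open_box();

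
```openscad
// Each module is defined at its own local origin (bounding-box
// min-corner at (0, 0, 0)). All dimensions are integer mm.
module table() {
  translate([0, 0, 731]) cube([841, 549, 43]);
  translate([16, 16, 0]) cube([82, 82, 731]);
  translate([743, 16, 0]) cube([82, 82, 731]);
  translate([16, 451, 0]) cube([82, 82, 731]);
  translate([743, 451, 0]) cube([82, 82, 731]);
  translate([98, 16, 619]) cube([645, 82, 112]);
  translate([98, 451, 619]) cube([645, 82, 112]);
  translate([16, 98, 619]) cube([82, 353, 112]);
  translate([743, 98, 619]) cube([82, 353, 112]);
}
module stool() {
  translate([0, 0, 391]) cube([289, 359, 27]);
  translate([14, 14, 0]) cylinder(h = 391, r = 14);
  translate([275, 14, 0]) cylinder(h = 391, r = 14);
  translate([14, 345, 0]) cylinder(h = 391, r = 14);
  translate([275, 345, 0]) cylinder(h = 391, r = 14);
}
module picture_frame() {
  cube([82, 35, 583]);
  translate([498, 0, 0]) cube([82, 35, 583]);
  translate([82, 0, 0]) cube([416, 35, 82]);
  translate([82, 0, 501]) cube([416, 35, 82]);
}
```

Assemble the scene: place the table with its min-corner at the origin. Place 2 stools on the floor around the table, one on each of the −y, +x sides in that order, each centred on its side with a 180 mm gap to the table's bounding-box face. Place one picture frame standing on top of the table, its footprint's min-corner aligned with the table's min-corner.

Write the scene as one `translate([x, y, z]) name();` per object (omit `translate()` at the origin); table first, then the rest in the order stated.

table();
translate([276, -539, 0]) stool();
translate([1021, 95, 0]) stool();
translate([0, 0, 774]) picture_frame();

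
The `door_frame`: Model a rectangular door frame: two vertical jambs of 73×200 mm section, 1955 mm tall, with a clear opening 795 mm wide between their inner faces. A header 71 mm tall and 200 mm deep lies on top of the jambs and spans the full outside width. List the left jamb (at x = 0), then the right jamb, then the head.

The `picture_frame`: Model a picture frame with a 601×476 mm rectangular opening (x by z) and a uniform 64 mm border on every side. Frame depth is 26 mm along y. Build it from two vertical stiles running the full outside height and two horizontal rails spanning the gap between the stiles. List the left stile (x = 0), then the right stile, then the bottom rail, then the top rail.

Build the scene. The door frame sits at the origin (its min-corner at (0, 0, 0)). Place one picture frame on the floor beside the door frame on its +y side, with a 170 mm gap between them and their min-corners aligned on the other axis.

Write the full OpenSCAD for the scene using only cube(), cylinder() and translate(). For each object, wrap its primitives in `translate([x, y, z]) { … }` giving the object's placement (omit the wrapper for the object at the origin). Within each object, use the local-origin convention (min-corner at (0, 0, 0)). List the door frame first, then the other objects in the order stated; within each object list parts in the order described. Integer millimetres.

cube([73, 200, 1955]);
translate([868, 0, 0]) cube([73, 200, 1955]);
translate([0, 0, 1955]) cube([941, 200, 71]);
translate([0, 370, 0]) {
  cube([64, 26, 604]);
  translate([665, 0, 0]) cube([64, 26, 604]);
  translate([64, 0, 0]) cube([601, 26, 64]);
  translate([64, 0, 540]) cube([601, 26, 64]);
}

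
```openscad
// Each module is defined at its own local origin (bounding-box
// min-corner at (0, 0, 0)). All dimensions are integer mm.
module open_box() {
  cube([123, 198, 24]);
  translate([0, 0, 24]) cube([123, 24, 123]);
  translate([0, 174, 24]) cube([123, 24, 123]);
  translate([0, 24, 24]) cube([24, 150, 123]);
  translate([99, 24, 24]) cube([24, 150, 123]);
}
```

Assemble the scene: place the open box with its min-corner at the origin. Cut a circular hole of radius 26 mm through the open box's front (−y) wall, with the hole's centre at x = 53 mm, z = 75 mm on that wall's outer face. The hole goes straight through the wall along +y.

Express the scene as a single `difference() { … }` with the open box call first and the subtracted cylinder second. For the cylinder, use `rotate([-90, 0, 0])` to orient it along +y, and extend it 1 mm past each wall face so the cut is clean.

difference() {
  open_box();
  translate([53, -1, 75]) rotate([-90, 0, 0]) cylinder(h = 26, r = 26);
}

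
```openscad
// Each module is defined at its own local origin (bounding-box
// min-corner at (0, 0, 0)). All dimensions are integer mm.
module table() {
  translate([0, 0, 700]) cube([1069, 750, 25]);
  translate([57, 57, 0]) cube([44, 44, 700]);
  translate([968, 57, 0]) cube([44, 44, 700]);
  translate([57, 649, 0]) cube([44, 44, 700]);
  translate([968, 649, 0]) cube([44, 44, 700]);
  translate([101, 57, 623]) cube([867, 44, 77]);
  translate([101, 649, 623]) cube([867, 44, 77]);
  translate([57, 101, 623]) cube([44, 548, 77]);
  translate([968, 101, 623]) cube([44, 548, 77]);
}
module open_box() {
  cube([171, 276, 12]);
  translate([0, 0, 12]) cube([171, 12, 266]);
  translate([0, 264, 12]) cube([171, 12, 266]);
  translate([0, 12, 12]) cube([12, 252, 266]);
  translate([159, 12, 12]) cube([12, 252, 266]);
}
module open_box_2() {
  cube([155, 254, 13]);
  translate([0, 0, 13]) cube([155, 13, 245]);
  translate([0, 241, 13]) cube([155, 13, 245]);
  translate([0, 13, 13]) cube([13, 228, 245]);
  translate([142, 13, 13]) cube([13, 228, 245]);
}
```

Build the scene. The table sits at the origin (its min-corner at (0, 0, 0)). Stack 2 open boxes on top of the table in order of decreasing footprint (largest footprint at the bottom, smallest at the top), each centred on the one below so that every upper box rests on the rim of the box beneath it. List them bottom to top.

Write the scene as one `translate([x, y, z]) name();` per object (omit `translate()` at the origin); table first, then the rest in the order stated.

table();
translate([449, 237, 725]) open_box();
translate([457, 248, 1003]) open_box_2();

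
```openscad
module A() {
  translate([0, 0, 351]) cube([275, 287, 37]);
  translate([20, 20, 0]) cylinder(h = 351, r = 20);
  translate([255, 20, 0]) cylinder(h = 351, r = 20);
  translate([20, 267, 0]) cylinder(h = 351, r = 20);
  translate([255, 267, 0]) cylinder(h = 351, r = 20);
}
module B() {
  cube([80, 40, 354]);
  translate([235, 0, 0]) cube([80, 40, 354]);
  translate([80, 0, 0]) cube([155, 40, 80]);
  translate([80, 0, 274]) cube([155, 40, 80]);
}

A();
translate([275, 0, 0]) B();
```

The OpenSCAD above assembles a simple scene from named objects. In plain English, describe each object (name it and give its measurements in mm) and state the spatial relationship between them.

A is a simple wooden stool: a rectangular seat 275 mm (x) by 287 mm (y), 37 mm thick, top face at z = 388 mm, on four round legs, each 40 mm in diameter. The legs rest on z = 0, each leg's axis is inset half a diameter from the nearest pair of seat edges (so the leg's bounding box is flush with the corner).

B is a rectangular picture frame lying in the x–z plane (depth along y). The opening is 155 mm wide (x) by 194 mm tall (z), surrounded by a border 80 mm wide on all four sides. The frame is 40 mm deep and is made of two full-height vertical stiles with two horizontal rails fitted between them.

The picture frame is against the stool's +x side, with their −y faces flush.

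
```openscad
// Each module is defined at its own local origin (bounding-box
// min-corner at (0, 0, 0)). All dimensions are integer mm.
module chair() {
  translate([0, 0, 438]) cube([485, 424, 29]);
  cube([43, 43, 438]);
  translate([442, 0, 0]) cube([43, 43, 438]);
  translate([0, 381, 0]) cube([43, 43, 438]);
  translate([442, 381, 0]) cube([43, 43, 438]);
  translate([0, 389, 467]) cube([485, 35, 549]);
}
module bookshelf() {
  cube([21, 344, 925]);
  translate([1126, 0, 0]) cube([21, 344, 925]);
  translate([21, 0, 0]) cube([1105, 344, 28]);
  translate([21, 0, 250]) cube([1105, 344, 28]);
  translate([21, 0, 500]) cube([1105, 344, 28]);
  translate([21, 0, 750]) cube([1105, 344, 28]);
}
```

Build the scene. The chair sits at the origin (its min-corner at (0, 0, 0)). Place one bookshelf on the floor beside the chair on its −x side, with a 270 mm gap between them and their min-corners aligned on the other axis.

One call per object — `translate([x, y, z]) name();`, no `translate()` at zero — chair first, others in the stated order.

chair();
translate([-1417, 0, 0]) bookshelf();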